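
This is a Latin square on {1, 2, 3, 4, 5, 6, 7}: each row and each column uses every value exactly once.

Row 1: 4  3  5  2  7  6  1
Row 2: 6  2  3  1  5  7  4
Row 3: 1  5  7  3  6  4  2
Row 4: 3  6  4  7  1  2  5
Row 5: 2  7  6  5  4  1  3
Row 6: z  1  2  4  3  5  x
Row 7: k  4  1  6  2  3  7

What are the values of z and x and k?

At (row 6, col 7): column 7 already has {1, 2, 3, 4, 5, 7}, so the value is 6.
Cell (6,1): row 6 already has {1, 2, 3, 4, 5, 6} → 7.
Cell (7,1): row 7 already has {1, 2, 3, 4, 6, 7} → 5.

z = 7, x = 6, k = 5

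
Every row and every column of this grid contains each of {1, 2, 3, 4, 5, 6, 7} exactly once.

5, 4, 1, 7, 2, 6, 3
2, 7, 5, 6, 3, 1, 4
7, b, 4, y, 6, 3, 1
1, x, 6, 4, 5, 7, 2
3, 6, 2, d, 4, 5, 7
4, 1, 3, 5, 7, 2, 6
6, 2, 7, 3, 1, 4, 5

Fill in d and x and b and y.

At (row 4, col 2): row 4 already has {1, 2, 4, 5, 6, 7}, so the value is 3.
Cell (3,2): column 2 already has {1, 2, 3, 4, 6, 7} → 5.
At (row 3, col 4): row 3 already has {1, 3, 4, 5, 6, 7}, so the value is 2.
At (row 5, col 4): row 5 already has {2, 3, 4, 5, 6, 7}, so the value is 1.

d = 1, x = 3, b = 5, y = 2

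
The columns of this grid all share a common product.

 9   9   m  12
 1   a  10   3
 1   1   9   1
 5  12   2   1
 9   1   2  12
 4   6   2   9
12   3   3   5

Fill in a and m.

a = 10, m = 9

Columns 1 and 4 each multiply to 19440, so every column has product 19440.
Column 2: 9×1×12×1×6×3 = 1944, so the missing entry is 19440 ÷ 1944 = 10.
Column 3: 10×9×2×2×2×3 = 2160, so the missing entry is 19440 ÷ 2160 = 9.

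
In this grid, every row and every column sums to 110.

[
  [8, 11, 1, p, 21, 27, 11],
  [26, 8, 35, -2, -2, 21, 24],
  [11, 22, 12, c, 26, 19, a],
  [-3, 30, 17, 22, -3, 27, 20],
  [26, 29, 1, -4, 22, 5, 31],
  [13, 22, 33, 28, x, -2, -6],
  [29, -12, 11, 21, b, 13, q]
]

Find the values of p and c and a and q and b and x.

Row 6 has 13 + 22 + 33 + 28 − 2 − 6 = 88; the blank must be 110 − 88 = 22.
Row 1 has 8 + 11 + 1 + 21 + 27 + 11 = 79; the blank must be 110 − 79 = 31.
Column 5 has 21 − 2 + 26 − 3 + 22 + 22 = 86; the blank must be 110 − 86 = 24.
Column 4 has 31 − 2 + 22 − 4 + 28 + 21 = 96; the blank must be 110 − 96 = 14.
Row 3 has 11 + 22 + 12 + 14 + 26 + 19 = 104; the blank must be 110 − 104 = 6.
Row 7 has 29 − 12 + 11 + 21 + 24 + 13 = 86; the blank must be 110 − 86 = 24.

p = 31, c = 14, a = 6, q = 24, b = 24, x = 22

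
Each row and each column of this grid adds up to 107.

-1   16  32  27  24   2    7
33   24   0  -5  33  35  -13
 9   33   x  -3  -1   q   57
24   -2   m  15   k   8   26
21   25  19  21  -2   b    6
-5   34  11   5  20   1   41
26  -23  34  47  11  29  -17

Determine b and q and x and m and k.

Column 5 has 24 + 33 − 1 − 2 + 20 + 11 = 85; the blank must be 107 − 85 = 22.
Row 5 has 21 + 25 + 19 + 21 − 2 + 6 = 90; the blank must be 107 − 90 = 17.
Row 4 has 24 − 2 + 15 + 22 + 8 + 26 = 93; the blank must be 107 − 93 = 14.
Column 3 has 32 + 0 + 14 + 19 + 11 + 34 = 110; the blank must be 107 − 110 = -3.
Row 3 has 9 + 33 − 3 − 3 − 1 + 57 = 92; the blank must be 107 − 92 = 15.

b = 17, q = 15, x = -3, m = 14, k = 22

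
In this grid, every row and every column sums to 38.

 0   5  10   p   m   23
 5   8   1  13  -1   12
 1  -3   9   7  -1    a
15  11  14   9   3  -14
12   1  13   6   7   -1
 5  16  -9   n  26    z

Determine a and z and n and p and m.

a = 25, z = -7, n = 7, p = -4, m = 4

Column 5: -1 − 1 + 3 + 7 + 26 = 34, so its missing entry is 38 − 34 = 4.
Row 1: 0 + 5 + 10 + 4 + 23 = 42, so its missing entry is 38 − 42 = -4.
Column 4: -4 + 13 + 7 + 9 + 6 = 31, so its missing entry is 38 − 31 = 7.
Row 6: 5 + 16 − 9 + 7 + 26 = 45, so its missing entry is 38 − 45 = -7.
Row 3: 1 − 3 + 9 + 7 − 1 = 13, so its missing entry is 38 − 13 = 25.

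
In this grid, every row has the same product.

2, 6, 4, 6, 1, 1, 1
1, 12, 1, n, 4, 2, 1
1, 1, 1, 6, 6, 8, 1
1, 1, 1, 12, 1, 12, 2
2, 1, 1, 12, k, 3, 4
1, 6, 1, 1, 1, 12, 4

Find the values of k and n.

k = 1, n = 3

Rows 1 and 6 each multiply to 288, so every row has product 288.
Row 5: 2×1×1×12×3×4 = 288, so the missing entry is 288 ÷ 288 = 1.
Row 2: 1×12×1×4×2×1 = 96, so the missing entry is 288 ÷ 96 = 3.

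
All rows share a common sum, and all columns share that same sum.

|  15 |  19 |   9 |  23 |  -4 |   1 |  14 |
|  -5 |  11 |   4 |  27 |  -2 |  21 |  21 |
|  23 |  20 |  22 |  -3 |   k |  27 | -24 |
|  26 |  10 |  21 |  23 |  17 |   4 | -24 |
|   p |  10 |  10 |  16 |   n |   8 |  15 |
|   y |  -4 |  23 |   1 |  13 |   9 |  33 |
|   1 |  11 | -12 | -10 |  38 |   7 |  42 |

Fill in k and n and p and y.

Rows 1 and 2 both sum to 77, so that's the common total.
The known cells in row 3 total 65, leaving 77 − 65 = 12 for the blank.
The known cells in column 5 total 74, leaving 77 − 74 = 3 for the blank.
The known cells in row 5 total 62, leaving 77 − 62 = 15 for the blank.
The known cells in row 6 total 75, leaving 77 − 75 = 2 for the blank.

k = 12, n = 3, p = 15, y = 2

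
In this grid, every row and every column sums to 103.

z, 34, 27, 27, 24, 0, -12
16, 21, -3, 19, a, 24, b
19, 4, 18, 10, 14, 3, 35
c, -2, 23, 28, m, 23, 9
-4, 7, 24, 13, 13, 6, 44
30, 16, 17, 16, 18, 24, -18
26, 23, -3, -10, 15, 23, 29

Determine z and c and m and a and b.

z = 3, c = 13, m = 9, a = 10, b = 16

Row 1 has 34 + 27 + 27 + 24 + 0 − 12 = 100; the blank must be 103 − 100 = 3.
Column 1 has 3 + 16 + 19 − 4 + 30 + 26 = 90; the blank must be 103 − 90 = 13.
Row 4 has 13 − 2 + 23 + 28 + 23 + 9 = 94; the blank must be 103 − 94 = 9.
Column 5 has 24 + 14 + 9 + 13 + 18 + 15 = 93; the blank must be 103 − 93 = 10.
Row 2 has 16 + 21 − 3 + 19 + 10 + 24 = 87; the blank must be 103 − 87 = 16.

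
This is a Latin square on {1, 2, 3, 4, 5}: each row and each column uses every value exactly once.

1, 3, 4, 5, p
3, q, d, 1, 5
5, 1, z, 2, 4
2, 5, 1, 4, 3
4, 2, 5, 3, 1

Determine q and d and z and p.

q = 4, d = 2, z = 3, p = 2

Cell (2,2): column 2 already has {1, 2, 3, 5} → 4.
Cell (2,3): row 2 already has {1, 3, 4, 5} → 2.
For row 1, column 5: row 1 already has {1, 3, 4, 5}; that leaves 2.
Cell (3,3): row 3 already has {1, 2, 4, 5} → 3.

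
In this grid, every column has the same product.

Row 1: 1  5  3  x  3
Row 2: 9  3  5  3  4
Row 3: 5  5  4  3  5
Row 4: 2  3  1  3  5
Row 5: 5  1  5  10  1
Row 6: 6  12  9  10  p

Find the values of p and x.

p = 9, x = 1

Columns 1 and 2 each multiply to 2700, so every column has product 2700.
Column 5: 3×4×5×5×1 = 300, so the missing entry is 2700 ÷ 300 = 9.
Column 4: 3×3×3×10×10 = 2700, so the missing entry is 2700 ÷ 2700 = 1.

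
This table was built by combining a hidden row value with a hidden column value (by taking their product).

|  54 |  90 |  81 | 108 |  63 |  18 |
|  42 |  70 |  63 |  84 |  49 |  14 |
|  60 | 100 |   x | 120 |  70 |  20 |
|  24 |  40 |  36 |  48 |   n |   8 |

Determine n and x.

Each row is a constant multiple of every other row — this is a multiplication table with the headers hidden.
Row 4 is 48/108 = 4/9 times row 1, so its entry in column 5 is 63 × 4/9 = 28.
Row 3 is 120/108 = 10/9 times row 1, so its entry in column 3 is 81 × 10/9 = 90.

n = 28, x = 90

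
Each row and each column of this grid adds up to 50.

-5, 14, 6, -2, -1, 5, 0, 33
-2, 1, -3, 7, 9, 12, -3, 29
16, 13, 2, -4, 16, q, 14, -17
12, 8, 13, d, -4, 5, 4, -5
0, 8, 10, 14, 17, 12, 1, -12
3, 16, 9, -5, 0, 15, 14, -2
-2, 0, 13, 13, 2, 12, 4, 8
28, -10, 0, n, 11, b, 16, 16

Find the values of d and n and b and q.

d = 17, n = 10, b = -21, q = 10

The known cells in row 4 total 33, leaving 50 − 33 = 17 for the blank.
The known cells in row 3 total 40, leaving 50 − 40 = 10 for the blank.
The known cells in column 6 total 71, leaving 50 − 71 = -21 for the blank.
The known cells in row 8 total 40, leaving 50 − 40 = 10 for the blank.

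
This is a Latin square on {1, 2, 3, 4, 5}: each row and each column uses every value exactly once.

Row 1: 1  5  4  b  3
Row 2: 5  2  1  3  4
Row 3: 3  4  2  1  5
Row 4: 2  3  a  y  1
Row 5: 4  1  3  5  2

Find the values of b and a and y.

b = 2, a = 5, y = 4

At (row 4, col 3): column 3 already has {1, 2, 3, 4}, so the value is 5.
For row 4, column 4: row 4 already has {1, 2, 3, 5}; that leaves 4.
For row 1, column 4: row 1 already has {1, 3, 4, 5}; that leaves 2.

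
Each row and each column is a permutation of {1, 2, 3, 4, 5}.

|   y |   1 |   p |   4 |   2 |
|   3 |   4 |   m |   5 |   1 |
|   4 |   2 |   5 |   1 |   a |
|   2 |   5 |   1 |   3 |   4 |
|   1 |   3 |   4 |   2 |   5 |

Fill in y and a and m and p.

For row 2, column 3: row 2 already has {1, 3, 4, 5}; that leaves 2.
At (row 1, col 3): column 3 already has {1, 2, 4, 5}, so the value is 3.
At (row 3, col 5): row 3 already has {1, 2, 4, 5}, so the value is 3.
For row 1, column 1: row 1 already has {1, 2, 3, 4}; that leaves 5.

y = 5, a = 3, m = 2, p = 3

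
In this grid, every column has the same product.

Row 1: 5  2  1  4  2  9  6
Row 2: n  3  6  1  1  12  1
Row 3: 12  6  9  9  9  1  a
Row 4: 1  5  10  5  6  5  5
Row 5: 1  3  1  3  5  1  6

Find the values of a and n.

Columns 2 and 6 each multiply to 540, so every column has product 540.
Column 7: 6×1×5×6 = 180, so the missing entry is 540 ÷ 180 = 3.
Column 1: 5×12×1×1 = 60, so the missing entry is 540 ÷ 60 = 9.

a = 3, n = 9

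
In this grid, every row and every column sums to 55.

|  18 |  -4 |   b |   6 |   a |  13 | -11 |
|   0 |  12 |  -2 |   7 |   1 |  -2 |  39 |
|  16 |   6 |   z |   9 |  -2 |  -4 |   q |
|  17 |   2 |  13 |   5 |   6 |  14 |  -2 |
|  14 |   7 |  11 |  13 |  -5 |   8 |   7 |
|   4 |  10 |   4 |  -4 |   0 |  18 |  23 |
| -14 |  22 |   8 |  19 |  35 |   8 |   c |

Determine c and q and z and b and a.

c = -23, q = 22, z = 8, b = 13, a = 20

Column 5 has 1 − 2 + 6 − 5 + 0 + 35 = 35; the blank must be 55 − 35 = 20.
Row 1 has 18 − 4 + 6 + 20 + 13 − 11 = 42; the blank must be 55 − 42 = 13.
Column 3 has 13 − 2 + 13 + 11 + 4 + 8 = 47; the blank must be 55 − 47 = 8.
Row 3 has 16 + 6 + 8 + 9 − 2 − 4 = 33; the blank must be 55 − 33 = 22.
Row 7 has -14 + 22 + 8 + 19 + 35 + 8 = 78; the blank must be 55 − 78 = -23.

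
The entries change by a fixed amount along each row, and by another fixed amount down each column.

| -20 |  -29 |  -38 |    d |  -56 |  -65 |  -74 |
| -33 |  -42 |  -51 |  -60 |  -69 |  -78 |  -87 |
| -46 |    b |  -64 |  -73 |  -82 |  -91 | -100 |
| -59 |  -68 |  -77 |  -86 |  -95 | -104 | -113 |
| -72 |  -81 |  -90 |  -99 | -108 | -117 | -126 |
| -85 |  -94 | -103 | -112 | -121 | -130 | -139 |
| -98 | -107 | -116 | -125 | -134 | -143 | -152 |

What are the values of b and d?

Along each row the entries change by -9 per step; down each column they change by -13.
Row 3: from -46 at column 1, stepping by -9 to column 2 gives -55.
Row 1: from -20 at column 1, stepping by -9 to column 4 gives -47.

b = -55, d = -47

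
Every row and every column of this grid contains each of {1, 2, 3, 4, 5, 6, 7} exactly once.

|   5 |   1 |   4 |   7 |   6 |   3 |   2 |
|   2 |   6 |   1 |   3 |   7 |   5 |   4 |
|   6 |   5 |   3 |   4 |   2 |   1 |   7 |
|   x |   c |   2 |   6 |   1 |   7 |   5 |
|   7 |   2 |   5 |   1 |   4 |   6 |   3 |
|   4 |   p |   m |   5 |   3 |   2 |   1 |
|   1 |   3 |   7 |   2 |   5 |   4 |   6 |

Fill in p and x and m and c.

Cell (6,3): column 3 already has {1, 2, 3, 4, 5, 7} → 6.
Cell (6,2): row 6 already has {1, 2, 3, 4, 5, 6} → 7.
Cell (4,2): column 2 already has {1, 2, 3, 5, 6, 7} → 4.
Cell (4,1): row 4 already has {1, 2, 4, 5, 6, 7} → 3.

p = 7, x = 3, m = 6, c = 4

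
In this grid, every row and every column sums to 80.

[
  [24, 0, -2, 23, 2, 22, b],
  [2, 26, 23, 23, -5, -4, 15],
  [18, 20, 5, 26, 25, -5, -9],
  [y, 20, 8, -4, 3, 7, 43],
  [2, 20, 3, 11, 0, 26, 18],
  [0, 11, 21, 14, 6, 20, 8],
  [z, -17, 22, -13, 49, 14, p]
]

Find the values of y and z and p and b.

y = 3, z = 31, p = -6, b = 11

Row 1 has 24 + 0 − 2 + 23 + 2 + 22 = 69; the blank must be 80 − 69 = 11.
Column 7 has 11 + 15 − 9 + 43 + 18 + 8 = 86; the blank must be 80 − 86 = -6.
Row 7 has -17 + 22 − 13 + 49 + 14 − 6 = 49; the blank must be 80 − 49 = 31.
Row 4 has 20 + 8 − 4 + 3 + 7 + 43 = 77; the blank must be 80 − 77 = 3.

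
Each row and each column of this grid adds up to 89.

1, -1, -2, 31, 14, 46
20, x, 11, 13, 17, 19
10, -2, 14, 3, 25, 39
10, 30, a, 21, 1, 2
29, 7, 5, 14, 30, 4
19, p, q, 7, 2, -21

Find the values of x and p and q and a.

x = 9, p = 46, q = 36, a = 25

Row 2: 20 + 11 + 13 + 17 + 19 = 80, so its missing entry is 89 − 80 = 9.
Column 2: -1 + 9 − 2 + 30 + 7 = 43, so its missing entry is 89 − 43 = 46.
Row 4: 10 + 30 + 21 + 1 + 2 = 64, so its missing entry is 89 − 64 = 25.
Row 6: 19 + 46 + 7 + 2 − 21 = 53, so its missing entry is 89 − 53 = 36.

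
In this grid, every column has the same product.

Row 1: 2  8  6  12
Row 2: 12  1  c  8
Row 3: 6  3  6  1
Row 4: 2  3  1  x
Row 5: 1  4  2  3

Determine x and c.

x = 1, c = 4

Columns 1 and 2 each multiply to 288, so every column has product 288.
Column 4: 12×8×1×3 = 288, so the missing entry is 288 ÷ 288 = 1.
Column 3: 6×6×1×2 = 72, so the missing entry is 288 ÷ 72 = 4.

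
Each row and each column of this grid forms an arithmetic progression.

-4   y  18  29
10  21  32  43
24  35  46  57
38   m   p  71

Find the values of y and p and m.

Along each row the entries change by 11 per step; down each column they change by 14.
Row 1: from -4 at column 1, stepping by 11 to column 2 gives 7.
Row 4: from 38 at column 1, stepping by 11 to column 3 gives 60.
Row 4: from 38 at column 1, stepping by 11 to column 2 gives 49.

y = 7, p = 60, m = 49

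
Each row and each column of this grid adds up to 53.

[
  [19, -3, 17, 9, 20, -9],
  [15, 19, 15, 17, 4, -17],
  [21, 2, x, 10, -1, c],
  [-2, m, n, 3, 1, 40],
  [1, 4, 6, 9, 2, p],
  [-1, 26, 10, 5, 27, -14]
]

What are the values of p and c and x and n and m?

p = 31, c = 22, x = -1, n = 6, m = 5

The known cells in column 2 total 48, leaving 53 − 48 = 5 for the blank.
The known cells in row 5 total 22, leaving 53 − 22 = 31 for the blank.
The known cells in row 4 total 47, leaving 53 − 47 = 6 for the blank.
The known cells in column 3 total 54, leaving 53 − 54 = -1 for the blank.
The known cells in row 3 total 31, leaving 53 − 31 = 22 for the blank.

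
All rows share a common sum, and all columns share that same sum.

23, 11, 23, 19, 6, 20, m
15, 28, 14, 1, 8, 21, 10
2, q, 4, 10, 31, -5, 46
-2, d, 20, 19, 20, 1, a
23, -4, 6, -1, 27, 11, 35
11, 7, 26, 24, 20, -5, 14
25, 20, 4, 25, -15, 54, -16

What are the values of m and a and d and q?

Rows 2 and 5 both sum to 97, so that's the common total.
The known cells in row 3 total 88, leaving 97 − 88 = 9 for the blank.
The known cells in column 2 total 71, leaving 97 − 71 = 26 for the blank.
The known cells in row 4 total 84, leaving 97 − 84 = 13 for the blank.
The known cells in row 1 total 102, leaving 97 − 102 = -5 for the blank.

m = -5, a = 13, d = 26, q = 9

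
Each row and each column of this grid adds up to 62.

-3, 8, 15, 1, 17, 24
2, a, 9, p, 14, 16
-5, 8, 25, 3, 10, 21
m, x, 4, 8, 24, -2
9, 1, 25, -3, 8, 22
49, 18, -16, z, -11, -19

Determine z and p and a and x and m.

Column 1 has -3 + 2 − 5 + 9 + 49 = 52; the blank must be 62 − 52 = 10.
Row 4 has 10 + 4 + 8 + 24 − 2 = 44; the blank must be 62 − 44 = 18.
Column 2 has 8 + 8 + 18 + 1 + 18 = 53; the blank must be 62 − 53 = 9.
Row 6 has 49 + 18 − 16 − 11 − 19 = 21; the blank must be 62 − 21 = 41.
Row 2 has 2 + 9 + 9 + 14 + 16 = 50; the blank must be 62 − 50 = 12.

z = 41, p = 12, a = 9, x = 18, m = 10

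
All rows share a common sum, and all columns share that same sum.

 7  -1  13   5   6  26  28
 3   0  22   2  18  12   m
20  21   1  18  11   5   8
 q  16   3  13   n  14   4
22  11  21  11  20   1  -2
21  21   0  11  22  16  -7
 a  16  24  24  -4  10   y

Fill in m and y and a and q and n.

Rows 1 and 3 both sum to 84, so that's the common total.
Column 5 has 6 + 18 + 11 + 20 + 22 − 4 = 73; the blank must be 84 − 73 = 11.
Row 4 has 16 + 3 + 13 + 11 + 14 + 4 = 61; the blank must be 84 − 61 = 23.
Column 1 has 7 + 3 + 20 + 23 + 22 + 21 = 96; the blank must be 84 − 96 = -12.
Row 7 has -12 + 16 + 24 + 24 − 4 + 10 = 58; the blank must be 84 − 58 = 26.
Row 2 has 3 + 0 + 22 + 2 + 18 + 12 = 57; the blank must be 84 − 57 = 27.

m = 27, y = 26, a = -12, q = 23, n = 11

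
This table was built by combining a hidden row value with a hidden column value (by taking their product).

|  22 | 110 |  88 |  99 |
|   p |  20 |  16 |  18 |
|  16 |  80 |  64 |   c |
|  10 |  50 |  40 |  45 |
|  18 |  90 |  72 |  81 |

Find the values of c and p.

Each row is a constant multiple of every other row — this is a multiplication table with the headers hidden.
Row 3 is 64/88 = 8/11 times row 1, so its entry in column 4 is 99 × 8/11 = 72.
Row 2 is 16/88 = 2/11 times row 1, so its entry in column 1 is 22 × 2/11 = 4.

c = 72, p = 4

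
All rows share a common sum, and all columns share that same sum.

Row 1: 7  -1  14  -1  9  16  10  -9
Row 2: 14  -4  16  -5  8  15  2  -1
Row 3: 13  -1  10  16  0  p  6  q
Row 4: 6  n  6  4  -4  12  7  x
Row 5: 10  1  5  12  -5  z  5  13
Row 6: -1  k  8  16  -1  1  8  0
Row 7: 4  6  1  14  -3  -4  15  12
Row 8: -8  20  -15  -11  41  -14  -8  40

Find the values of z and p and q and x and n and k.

z = 4, p = 15, q = -14, x = 4, n = 10, k = 14

Rows 1 and 2 both sum to 45, so that's the common total.
Row 6: -1 + 8 + 16 − 1 + 1 + 8 + 0 = 31, so its missing entry is 45 − 31 = 14.
Column 2: -1 − 4 − 1 + 1 + 14 + 6 + 20 = 35, so its missing entry is 45 − 35 = 10.
Row 4: 6 + 10 + 6 + 4 − 4 + 12 + 7 = 41, so its missing entry is 45 − 41 = 4.
Column 8: -9 − 1 + 4 + 13 + 0 + 12 + 40 = 59, so its missing entry is 45 − 59 = -14.
Row 5: 10 + 1 + 5 + 12 − 5 + 5 + 13 = 41, so its missing entry is 45 − 41 = 4.
Row 3: 13 − 1 + 10 + 16 + 0 + 6 − 14 = 30, so its missing entry is 45 − 30 = 15.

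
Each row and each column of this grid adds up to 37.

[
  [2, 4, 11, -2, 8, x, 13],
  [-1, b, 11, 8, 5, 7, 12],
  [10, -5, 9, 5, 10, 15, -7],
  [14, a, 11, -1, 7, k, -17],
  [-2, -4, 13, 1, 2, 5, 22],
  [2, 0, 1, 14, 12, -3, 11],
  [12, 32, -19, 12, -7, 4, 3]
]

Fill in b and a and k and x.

b = -5, a = 15, k = 8, x = 1

Row 2 has -1 + 11 + 8 + 5 + 7 + 12 = 42; the blank must be 37 − 42 = -5.
Column 2 has 4 − 5 − 5 − 4 + 0 + 32 = 22; the blank must be 37 − 22 = 15.
Row 4 has 14 + 15 + 11 − 1 + 7 − 17 = 29; the blank must be 37 − 29 = 8.
Row 1 has 2 + 4 + 11 − 2 + 8 + 13 = 36; the blank must be 37 − 36 = 1.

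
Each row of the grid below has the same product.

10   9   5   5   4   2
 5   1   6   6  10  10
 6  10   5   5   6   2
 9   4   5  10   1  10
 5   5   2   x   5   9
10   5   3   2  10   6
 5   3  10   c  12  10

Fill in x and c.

Rows 3 and 6 each multiply to 18000, so every row has product 18000.
Row 5: 5×5×2×5×9 = 2250, so the missing entry is 18000 ÷ 2250 = 8.
Row 7: 5×3×10×12×10 = 18000, so the missing entry is 18000 ÷ 18000 = 1.

x = 8, c = 1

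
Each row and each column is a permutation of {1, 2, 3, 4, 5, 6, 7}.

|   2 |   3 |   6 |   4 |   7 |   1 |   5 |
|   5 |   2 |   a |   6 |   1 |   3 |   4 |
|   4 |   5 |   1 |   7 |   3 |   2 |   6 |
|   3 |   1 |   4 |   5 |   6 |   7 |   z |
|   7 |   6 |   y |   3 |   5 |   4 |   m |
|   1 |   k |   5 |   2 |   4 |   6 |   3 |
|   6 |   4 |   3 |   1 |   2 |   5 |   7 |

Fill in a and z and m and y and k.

a = 7, z = 2, m = 1, y = 2, k = 7

For row 2, column 3: row 2 already has {1, 2, 3, 4, 5, 6}; that leaves 7.
For row 6, column 2: row 6 already has {1, 2, 3, 4, 5, 6}; that leaves 7.
For row 5, column 3: column 3 already has {1, 3, 4, 5, 6, 7}; that leaves 2.
Cell (5,7): row 5 already has {2, 3, 4, 5, 6, 7} → 1.
At (row 4, col 7): row 4 already has {1, 3, 4, 5, 6, 7}, so the value is 2.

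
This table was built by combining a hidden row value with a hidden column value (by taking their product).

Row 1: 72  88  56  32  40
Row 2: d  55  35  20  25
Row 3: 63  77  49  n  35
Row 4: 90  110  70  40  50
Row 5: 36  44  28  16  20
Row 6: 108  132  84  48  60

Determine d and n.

Each row is a constant multiple of every other row — this is a multiplication table with the headers hidden.
Row 2 is 25/40 = 5/8 times row 1, so its entry in column 1 is 72 × 5/8 = 45.
Row 3 is 35/40 = 7/8 times row 1, so its entry in column 4 is 32 × 7/8 = 28.

d = 45, n = 28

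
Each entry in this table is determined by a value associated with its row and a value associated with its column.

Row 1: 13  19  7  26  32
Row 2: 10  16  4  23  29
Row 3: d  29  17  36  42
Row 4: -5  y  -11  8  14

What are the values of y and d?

The difference between any two rows is the same in every column — this is an addition table with the headers hidden.
Row 4 minus row 1 is -11 − 7 = -18, so its entry in column 2 is 19 + (-18) = 1.
Row 3 minus row 1 is 17 − 7 = 10, so its entry in column 1 is 13 + 10 = 23.

y = 1, d = 23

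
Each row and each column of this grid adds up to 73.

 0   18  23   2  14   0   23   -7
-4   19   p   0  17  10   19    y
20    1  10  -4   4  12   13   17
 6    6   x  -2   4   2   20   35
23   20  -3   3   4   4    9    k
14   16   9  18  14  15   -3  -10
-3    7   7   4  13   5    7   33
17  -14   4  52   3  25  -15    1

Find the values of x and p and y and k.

Row 4: 6 + 6 − 2 + 4 + 2 + 20 + 35 = 71, so its missing entry is 73 − 71 = 2.
Column 3: 23 + 10 + 2 − 3 + 9 + 7 + 4 = 52, so its missing entry is 73 − 52 = 21.
Row 5: 23 + 20 − 3 + 3 + 4 + 4 + 9 = 60, so its missing entry is 73 − 60 = 13.
Row 2: -4 + 19 + 21 + 0 + 17 + 10 + 19 = 82, so its missing entry is 73 − 82 = -9.

x = 2, p = 21, y = -9, k = 13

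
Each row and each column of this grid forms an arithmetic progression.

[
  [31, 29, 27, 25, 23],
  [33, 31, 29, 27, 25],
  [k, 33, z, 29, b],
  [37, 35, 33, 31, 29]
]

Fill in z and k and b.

z = 31, k = 35, b = 27

Along each row the entries change by -2 per step; down each column they change by 2.
Row 3: from 33 at column 2, stepping by -2 to column 3 gives 31.
Row 3: from 33 at column 2, stepping by -2 to column 1 gives 35.
Row 3: from 33 at column 2, stepping by -2 to column 5 gives 27.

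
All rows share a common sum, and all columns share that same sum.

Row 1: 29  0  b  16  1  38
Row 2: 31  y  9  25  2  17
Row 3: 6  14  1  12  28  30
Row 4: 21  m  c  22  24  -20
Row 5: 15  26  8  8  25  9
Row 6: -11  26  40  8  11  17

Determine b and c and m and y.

Rows 3 and 5 both sum to 91, so that's the common total.
The known cells in row 1 total 84, leaving 91 − 84 = 7 for the blank.
The known cells in column 3 total 65, leaving 91 − 65 = 26 for the blank.
The known cells in row 4 total 73, leaving 91 − 73 = 18 for the blank.
The known cells in row 2 total 84, leaving 91 − 84 = 7 for the blank.

b = 7, c = 26, m = 18, y = 7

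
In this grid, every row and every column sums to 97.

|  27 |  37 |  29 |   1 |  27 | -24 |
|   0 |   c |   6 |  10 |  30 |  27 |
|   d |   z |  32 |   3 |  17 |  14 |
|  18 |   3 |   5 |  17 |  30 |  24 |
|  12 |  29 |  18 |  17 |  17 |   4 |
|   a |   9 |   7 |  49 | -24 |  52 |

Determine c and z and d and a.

c = 24, z = -5, d = 36, a = 4

The known cells in row 2 total 73, leaving 97 − 73 = 24 for the blank.
The known cells in column 2 total 102, leaving 97 − 102 = -5 for the blank.
The known cells in row 3 total 61, leaving 97 − 61 = 36 for the blank.
The known cells in row 6 total 93, leaving 97 − 93 = 4 for the blank.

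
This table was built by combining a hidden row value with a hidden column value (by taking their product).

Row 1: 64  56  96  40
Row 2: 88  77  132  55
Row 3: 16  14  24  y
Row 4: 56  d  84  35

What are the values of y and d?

y = 10, d = 49

Each row is a constant multiple of every other row — this is a multiplication table with the headers hidden.
Row 3 is 24/96 = 1/4 times row 1, so its entry in column 4 is 40 × 1/4 = 10.
Row 4 is 84/96 = 7/8 times row 1, so its entry in column 2 is 56 × 7/8 = 49.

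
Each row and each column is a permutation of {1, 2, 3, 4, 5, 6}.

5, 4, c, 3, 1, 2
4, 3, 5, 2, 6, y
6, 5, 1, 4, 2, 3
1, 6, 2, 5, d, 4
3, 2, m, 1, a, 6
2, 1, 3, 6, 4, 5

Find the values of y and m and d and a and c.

y = 1, m = 4, d = 3, a = 5, c = 6

For row 4, column 5: row 4 already has {1, 2, 4, 5, 6}; that leaves 3.
For row 5, column 5: column 5 already has {1, 2, 3, 4, 6}; that leaves 5.
Cell (2,6): row 2 already has {2, 3, 4, 5, 6} → 1.
At (row 5, col 3): row 5 already has {1, 2, 3, 5, 6}, so the value is 4.
At (row 1, col 3): row 1 already has {1, 2, 3, 4, 5}, so the value is 6.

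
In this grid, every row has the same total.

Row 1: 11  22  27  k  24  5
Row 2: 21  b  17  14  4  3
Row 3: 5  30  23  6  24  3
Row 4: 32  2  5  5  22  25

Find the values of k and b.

Row 3 sums to 91 and so does row 4; that's the common total.
In row 1 the known cells total 89, leaving 91 − 89 = 2.
In row 2 the known cells total 59, leaving 91 − 59 = 32.

k = 2, b = 32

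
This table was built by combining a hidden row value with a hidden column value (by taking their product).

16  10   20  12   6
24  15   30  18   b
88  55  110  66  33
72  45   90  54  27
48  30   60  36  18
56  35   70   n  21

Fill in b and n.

b = 9, n = 42

Each row is a constant multiple of every other row — this is a multiplication table with the headers hidden.
Row 2 is 15/10 = 3/2 times row 1, so its entry in column 5 is 6 × 3/2 = 9.
Row 6 is 35/10 = 7/2 times row 1, so its entry in column 4 is 12 × 7/2 = 42.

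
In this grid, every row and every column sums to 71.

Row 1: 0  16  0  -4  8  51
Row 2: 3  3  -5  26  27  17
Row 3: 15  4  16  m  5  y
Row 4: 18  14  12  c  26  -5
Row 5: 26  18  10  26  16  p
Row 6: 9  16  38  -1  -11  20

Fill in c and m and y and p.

Row 5: 26 + 18 + 10 + 26 + 16 = 96, so its missing entry is 71 − 96 = -25.
Row 4: 18 + 14 + 12 + 26 − 5 = 65, so its missing entry is 71 − 65 = 6.
Column 4: -4 + 26 + 6 + 26 − 1 = 53, so its missing entry is 71 − 53 = 18.
Row 3: 15 + 4 + 16 + 18 + 5 = 58, so its missing entry is 71 − 58 = 13.

c = 6, m = 18, y = 13, p = -25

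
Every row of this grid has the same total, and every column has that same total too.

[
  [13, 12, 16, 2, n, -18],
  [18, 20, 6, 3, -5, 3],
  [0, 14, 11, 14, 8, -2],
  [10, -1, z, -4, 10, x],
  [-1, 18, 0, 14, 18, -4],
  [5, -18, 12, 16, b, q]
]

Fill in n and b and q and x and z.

Rows 2 and 3 both sum to 45, so that's the common total.
Row 1 has 13 + 12 + 16 + 2 − 18 = 25; the blank must be 45 − 25 = 20.
Column 5 has 20 − 5 + 8 + 10 + 18 = 51; the blank must be 45 − 51 = -6.
Row 6 has 5 − 18 + 12 + 16 − 6 = 9; the blank must be 45 − 9 = 36.
Column 3 has 16 + 6 + 11 + 0 + 12 = 45; the blank must be 45 − 45 = 0.
Row 4 has 10 − 1 + 0 − 4 + 10 = 15; the blank must be 45 − 15 = 30.

n = 20, b = -6, q = 36, x = 30, z = 0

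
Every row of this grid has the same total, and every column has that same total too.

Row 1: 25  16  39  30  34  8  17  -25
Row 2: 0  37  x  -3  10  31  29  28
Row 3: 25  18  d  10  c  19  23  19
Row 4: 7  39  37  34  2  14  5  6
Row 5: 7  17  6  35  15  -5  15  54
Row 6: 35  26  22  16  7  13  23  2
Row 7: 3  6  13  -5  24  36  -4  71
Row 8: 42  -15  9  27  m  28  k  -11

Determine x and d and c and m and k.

Rows 1 and 4 both sum to 144, so that's the common total.
Row 2: 0 + 37 − 3 + 10 + 31 + 29 + 28 = 132, so its missing entry is 144 − 132 = 12.
Column 7: 17 + 29 + 23 + 5 + 15 + 23 − 4 = 108, so its missing entry is 144 − 108 = 36.
Row 8: 42 − 15 + 9 + 27 + 28 + 36 − 11 = 116, so its missing entry is 144 − 116 = 28.
Column 5: 34 + 10 + 2 + 15 + 7 + 24 + 28 = 120, so its missing entry is 144 − 120 = 24.
Row 3: 25 + 18 + 10 + 24 + 19 + 23 + 19 = 138, so its missing entry is 144 − 138 = 6.

x = 12, d = 6, c = 24, m = 28, k = 36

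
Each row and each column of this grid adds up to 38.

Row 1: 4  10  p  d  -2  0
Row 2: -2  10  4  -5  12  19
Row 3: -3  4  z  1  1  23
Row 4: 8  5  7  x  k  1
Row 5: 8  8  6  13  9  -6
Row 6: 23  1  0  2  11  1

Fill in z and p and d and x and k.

The known cells in column 5 total 31, leaving 38 − 31 = 7 for the blank.
The known cells in row 4 total 28, leaving 38 − 28 = 10 for the blank.
The known cells in column 4 total 21, leaving 38 − 21 = 17 for the blank.
The known cells in row 1 total 29, leaving 38 − 29 = 9 for the blank.
The known cells in row 3 total 26, leaving 38 − 26 = 12 for the blank.

z = 12, p = 9, d = 17, x = 10, k = 7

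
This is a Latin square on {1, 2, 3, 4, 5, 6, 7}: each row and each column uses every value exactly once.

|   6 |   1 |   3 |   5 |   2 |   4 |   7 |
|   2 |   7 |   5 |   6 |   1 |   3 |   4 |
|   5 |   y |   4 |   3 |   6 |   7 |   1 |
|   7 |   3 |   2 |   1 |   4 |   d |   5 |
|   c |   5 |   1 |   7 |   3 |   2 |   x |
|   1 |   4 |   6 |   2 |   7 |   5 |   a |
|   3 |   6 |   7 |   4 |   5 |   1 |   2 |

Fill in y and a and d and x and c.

y = 2, a = 3, d = 6, x = 6, c = 4

At (row 5, col 1): column 1 already has {1, 2, 3, 5, 6, 7}, so the value is 4.
Cell (3,2): row 3 already has {1, 3, 4, 5, 6, 7} → 2.
Cell (5,7): row 5 already has {1, 2, 3, 4, 5, 7} → 6.
Cell (6,7): row 6 already has {1, 2, 4, 5, 6, 7} → 3.
Cell (4,6): row 4 already has {1, 2, 3, 4, 5, 7} → 6.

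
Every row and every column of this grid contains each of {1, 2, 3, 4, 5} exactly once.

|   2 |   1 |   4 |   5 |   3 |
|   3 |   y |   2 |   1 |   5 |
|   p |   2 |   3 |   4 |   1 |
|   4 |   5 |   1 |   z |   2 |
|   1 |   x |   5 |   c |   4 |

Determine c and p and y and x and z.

For row 2, column 2: row 2 already has {1, 2, 3, 5}; that leaves 4.
At (row 3, col 1): row 3 already has {1, 2, 3, 4}, so the value is 5.
Cell (4,4): row 4 already has {1, 2, 4, 5} → 3.
At (row 5, col 4): column 4 already has {1, 3, 4, 5}, so the value is 2.
At (row 5, col 2): row 5 already has {1, 2, 4, 5}, so the value is 3.

c = 2, p = 5, y = 4, x = 3, z = 3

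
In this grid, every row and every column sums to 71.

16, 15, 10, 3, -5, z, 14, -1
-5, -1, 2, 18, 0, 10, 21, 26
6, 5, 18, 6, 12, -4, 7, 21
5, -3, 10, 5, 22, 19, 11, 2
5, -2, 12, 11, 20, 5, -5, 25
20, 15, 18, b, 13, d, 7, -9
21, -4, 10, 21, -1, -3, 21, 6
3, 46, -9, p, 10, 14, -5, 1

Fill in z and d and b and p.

z = 19, d = 11, b = -4, p = 11

Row 1 has 16 + 15 + 10 + 3 − 5 + 14 − 1 = 52; the blank must be 71 − 52 = 19.
Column 6 has 19 + 10 − 4 + 19 + 5 − 3 + 14 = 60; the blank must be 71 − 60 = 11.
Row 6 has 20 + 15 + 18 + 13 + 11 + 7 − 9 = 75; the blank must be 71 − 75 = -4.
Row 8 has 3 + 46 − 9 + 10 + 14 − 5 + 1 = 60; the blank must be 71 − 60 = 11.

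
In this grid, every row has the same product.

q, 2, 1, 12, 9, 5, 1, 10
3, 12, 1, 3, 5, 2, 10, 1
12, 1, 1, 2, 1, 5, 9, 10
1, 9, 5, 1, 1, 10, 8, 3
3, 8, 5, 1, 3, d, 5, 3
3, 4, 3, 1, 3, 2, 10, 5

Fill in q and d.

q = 1, d = 2

Rows 3 and 6 each multiply to 10800, so every row has product 10800.
Row 1: 2×1×12×9×5×1×10 = 10800, so the missing entry is 10800 ÷ 10800 = 1.
Row 5: 3×8×5×1×3×5×3 = 5400, so the missing entry is 10800 ÷ 5400 = 2.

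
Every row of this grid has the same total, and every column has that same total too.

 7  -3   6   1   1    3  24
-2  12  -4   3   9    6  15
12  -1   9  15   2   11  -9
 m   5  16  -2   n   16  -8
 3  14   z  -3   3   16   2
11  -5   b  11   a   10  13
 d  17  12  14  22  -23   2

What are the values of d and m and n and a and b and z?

Rows 1 and 2 both sum to 39, so that's the common total.
Row 5 has 3 + 14 − 3 + 3 + 16 + 2 = 35; the blank must be 39 − 35 = 4.
Row 7 has 17 + 12 + 14 + 22 − 23 + 2 = 44; the blank must be 39 − 44 = -5.
Column 1 has 7 − 2 + 12 + 3 + 11 − 5 = 26; the blank must be 39 − 26 = 13.
Row 4 has 13 + 5 + 16 − 2 + 16 − 8 = 40; the blank must be 39 − 40 = -1.
Column 5 has 1 + 9 + 2 − 1 + 3 + 22 = 36; the blank must be 39 − 36 = 3.
Row 6 has 11 − 5 + 11 + 3 + 10 + 13 = 43; the blank must be 39 − 43 = -4.

d = -5, m = 13, n = -1, a = 3, b = -4, z = 4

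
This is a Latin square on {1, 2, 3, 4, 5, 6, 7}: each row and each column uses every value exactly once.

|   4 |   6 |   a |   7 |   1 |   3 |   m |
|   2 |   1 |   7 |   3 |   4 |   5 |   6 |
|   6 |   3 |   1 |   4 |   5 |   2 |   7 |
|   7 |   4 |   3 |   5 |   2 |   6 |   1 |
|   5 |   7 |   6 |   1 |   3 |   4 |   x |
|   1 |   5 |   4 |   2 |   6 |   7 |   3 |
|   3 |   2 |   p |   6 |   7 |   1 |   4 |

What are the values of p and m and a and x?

p = 5, m = 5, a = 2, x = 2

At (row 7, col 3): row 7 already has {1, 2, 3, 4, 6, 7}, so the value is 5.
Cell (1,3): column 3 already has {1, 3, 4, 5, 6, 7} → 2.
At (row 5, col 7): row 5 already has {1, 3, 4, 5, 6, 7}, so the value is 2.
Cell (1,7): row 1 already has {1, 2, 3, 4, 6, 7} → 5.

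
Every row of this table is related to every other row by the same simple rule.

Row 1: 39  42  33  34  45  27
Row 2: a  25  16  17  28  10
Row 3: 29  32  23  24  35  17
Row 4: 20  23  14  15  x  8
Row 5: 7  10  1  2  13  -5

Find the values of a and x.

a = 22, x = 26

The difference between any two rows is the same in every column — this is an addition table with the headers hidden.
Row 2 minus row 1 is 17 − 34 = -17, so its entry in column 1 is 39 + (-17) = 22.
Row 4 minus row 1 is 15 − 34 = -19, so its entry in column 5 is 45 + (-19) = 26.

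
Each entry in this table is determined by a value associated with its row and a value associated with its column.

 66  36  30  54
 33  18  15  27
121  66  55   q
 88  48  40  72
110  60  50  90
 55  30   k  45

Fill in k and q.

Each row is a constant multiple of every other row — this is a multiplication table with the headers hidden.
Row 6 is 30/36 = 5/6 times row 1, so its entry in column 3 is 30 × 5/6 = 25.
Row 3 is 66/36 = 11/6 times row 1, so its entry in column 4 is 54 × 11/6 = 99.

k = 25, q = 99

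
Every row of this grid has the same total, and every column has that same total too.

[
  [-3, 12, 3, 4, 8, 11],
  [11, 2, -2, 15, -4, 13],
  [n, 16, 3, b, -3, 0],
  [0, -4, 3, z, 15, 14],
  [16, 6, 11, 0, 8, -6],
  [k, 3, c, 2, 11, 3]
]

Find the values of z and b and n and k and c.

Rows 1 and 2 both sum to 35, so that's the common total.
The known cells in row 4 total 28, leaving 35 − 28 = 7 for the blank.
The known cells in column 4 total 28, leaving 35 − 28 = 7 for the blank.
The known cells in row 3 total 23, leaving 35 − 23 = 12 for the blank.
The known cells in column 1 total 36, leaving 35 − 36 = -1 for the blank.
The known cells in row 6 total 18, leaving 35 − 18 = 17 for the blank.

z = 7, b = 7, n = 12, k = -1, c = 17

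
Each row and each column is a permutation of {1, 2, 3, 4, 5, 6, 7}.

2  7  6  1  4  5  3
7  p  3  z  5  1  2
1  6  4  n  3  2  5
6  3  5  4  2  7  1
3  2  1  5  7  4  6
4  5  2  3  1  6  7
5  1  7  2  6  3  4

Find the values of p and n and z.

Cell (3,4): row 3 already has {1, 2, 3, 4, 5, 6} → 7.
For row 2, column 2: column 2 already has {1, 2, 3, 5, 6, 7}; that leaves 4.
For row 2, column 4: row 2 already has {1, 2, 3, 4, 5, 7}; that leaves 6.

p = 4, n = 7, z = 6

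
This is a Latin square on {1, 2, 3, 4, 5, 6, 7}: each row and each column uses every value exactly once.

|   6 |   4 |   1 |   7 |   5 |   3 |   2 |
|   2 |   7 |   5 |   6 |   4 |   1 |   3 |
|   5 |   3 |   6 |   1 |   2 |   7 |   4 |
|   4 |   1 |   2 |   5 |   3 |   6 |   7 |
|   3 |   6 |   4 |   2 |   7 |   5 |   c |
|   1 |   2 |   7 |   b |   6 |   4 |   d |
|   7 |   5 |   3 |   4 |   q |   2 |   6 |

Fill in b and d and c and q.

b = 3, d = 5, c = 1, q = 1

For row 6, column 4: column 4 already has {1, 2, 4, 5, 6, 7}; that leaves 3.
Cell (5,7): row 5 already has {2, 3, 4, 5, 6, 7} → 1.
For row 7, column 5: row 7 already has {2, 3, 4, 5, 6, 7}; that leaves 1.
Cell (6,7): row 6 already has {1, 2, 3, 4, 6, 7} → 5.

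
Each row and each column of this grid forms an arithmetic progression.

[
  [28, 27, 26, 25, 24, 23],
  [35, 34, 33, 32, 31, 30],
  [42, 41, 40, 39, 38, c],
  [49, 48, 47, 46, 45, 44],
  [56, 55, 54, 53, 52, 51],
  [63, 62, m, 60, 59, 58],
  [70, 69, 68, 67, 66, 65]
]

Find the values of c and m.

Along each row the entries change by -1 per step; down each column they change by 7.
Row 3: from 42 at column 1, stepping by -1 to column 6 gives 37.
Row 6: from 63 at column 1, stepping by -1 to column 3 gives 61.

c = 37, m = 61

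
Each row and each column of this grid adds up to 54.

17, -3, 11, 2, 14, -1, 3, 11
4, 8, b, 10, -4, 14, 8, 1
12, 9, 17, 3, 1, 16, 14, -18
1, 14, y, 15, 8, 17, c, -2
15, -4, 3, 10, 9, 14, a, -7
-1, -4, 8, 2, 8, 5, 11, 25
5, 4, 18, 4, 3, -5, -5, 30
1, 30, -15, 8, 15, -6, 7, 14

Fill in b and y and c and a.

b = 13, y = -1, c = 2, a = 14

The known cells in row 5 total 40, leaving 54 − 40 = 14 for the blank.
The known cells in row 2 total 41, leaving 54 − 41 = 13 for the blank.
The known cells in column 3 total 55, leaving 54 − 55 = -1 for the blank.
The known cells in row 4 total 52, leaving 54 − 52 = 2 for the blank.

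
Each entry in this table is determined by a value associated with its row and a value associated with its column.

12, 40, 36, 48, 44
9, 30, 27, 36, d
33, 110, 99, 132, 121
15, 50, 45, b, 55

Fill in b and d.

Each row is a constant multiple of every other row — this is a multiplication table with the headers hidden.
Row 4 is 45/36 = 5/4 times row 1, so its entry in column 4 is 48 × 5/4 = 60.
Row 2 is 27/36 = 3/4 times row 1, so its entry in column 5 is 44 × 3/4 = 33.

b = 60, d = 33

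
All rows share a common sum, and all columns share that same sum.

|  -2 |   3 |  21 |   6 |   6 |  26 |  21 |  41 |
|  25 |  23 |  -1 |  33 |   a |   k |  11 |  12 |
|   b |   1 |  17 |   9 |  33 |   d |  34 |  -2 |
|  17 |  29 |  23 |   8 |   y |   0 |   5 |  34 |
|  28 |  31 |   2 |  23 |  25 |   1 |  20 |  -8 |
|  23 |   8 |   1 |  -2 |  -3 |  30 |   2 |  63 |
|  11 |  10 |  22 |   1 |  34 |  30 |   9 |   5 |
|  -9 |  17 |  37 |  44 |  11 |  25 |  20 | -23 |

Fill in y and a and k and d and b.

y = 6, a = 10, k = 9, d = 1, b = 29

Rows 1 and 5 both sum to 122, so that's the common total.
The known cells in row 4 total 116, leaving 122 − 116 = 6 for the blank.
The known cells in column 1 total 93, leaving 122 − 93 = 29 for the blank.
The known cells in column 5 total 112, leaving 122 − 112 = 10 for the blank.
The known cells in row 2 total 113, leaving 122 − 113 = 9 for the blank.
The known cells in row 3 total 121, leaving 122 − 121 = 1 for the blank.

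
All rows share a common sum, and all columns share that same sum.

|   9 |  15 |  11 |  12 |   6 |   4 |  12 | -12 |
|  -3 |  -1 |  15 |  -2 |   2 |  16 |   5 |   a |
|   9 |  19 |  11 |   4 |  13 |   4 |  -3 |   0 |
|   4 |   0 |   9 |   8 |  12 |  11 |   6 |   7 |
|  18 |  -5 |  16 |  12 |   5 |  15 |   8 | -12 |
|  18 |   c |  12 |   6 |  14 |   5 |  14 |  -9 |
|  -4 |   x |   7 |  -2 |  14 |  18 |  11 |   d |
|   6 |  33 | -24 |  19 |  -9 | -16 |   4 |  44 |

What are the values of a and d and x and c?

Rows 1 and 3 both sum to 57, so that's the common total.
Row 2 has -3 − 1 + 15 − 2 + 2 + 16 + 5 = 32; the blank must be 57 − 32 = 25.
Column 8 has -12 + 25 + 0 + 7 − 12 − 9 + 44 = 43; the blank must be 57 − 43 = 14.
Row 7 has -4 + 7 − 2 + 14 + 18 + 11 + 14 = 58; the blank must be 57 − 58 = -1.
Row 6 has 18 + 12 + 6 + 14 + 5 + 14 − 9 = 60; the blank must be 57 − 60 = -3.

a = 25, d = 14, x = -1, c = -3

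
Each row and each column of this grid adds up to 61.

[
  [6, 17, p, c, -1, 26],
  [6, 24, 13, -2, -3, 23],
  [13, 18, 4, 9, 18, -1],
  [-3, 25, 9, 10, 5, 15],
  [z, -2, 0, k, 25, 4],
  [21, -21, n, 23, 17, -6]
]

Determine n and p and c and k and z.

Column 1 has 6 + 6 + 13 − 3 + 21 = 43; the blank must be 61 − 43 = 18.
Row 5 has 18 − 2 + 0 + 25 + 4 = 45; the blank must be 61 − 45 = 16.
Column 4 has -2 + 9 + 10 + 16 + 23 = 56; the blank must be 61 − 56 = 5.
Row 1 has 6 + 17 + 5 − 1 + 26 = 53; the blank must be 61 − 53 = 8.
Row 6 has 21 − 21 + 23 + 17 − 6 = 34; the blank must be 61 − 34 = 27.

n = 27, p = 8, c = 5, k = 16, z = 18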